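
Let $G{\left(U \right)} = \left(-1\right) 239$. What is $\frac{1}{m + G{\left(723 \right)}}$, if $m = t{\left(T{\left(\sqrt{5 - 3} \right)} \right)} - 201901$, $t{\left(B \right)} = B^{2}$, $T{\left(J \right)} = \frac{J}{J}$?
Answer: $- \frac{1}{202139} \approx -4.9471 \cdot 10^{-6}$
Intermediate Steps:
$G{\left(U \right)} = -239$
$T{\left(J \right)} = 1$
$m = -201900$ ($m = 1^{2} - 201901 = 1 - 201901 = -201900$)
$\frac{1}{m + G{\left(723 \right)}} = \frac{1}{-201900 - 239} = \frac{1}{-202139} = - \frac{1}{202139}$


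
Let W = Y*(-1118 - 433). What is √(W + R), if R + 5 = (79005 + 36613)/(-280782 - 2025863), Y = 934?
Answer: I*√7707645091142581585/2306645 ≈ 1203.6*I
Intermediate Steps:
R = -11648843/2306645 (R = -5 + (79005 + 36613)/(-280782 - 2025863) = -5 + 115618/(-2306645) = -5 + 115618*(-1/2306645) = -5 - 115618/2306645 = -11648843/2306645 ≈ -5.0501)
W = -1448634 (W = 934*(-1118 - 433) = 934*(-1551) = -1448634)
√(W + R) = √(-1448634 - 11648843/2306645) = √(-3341496021773/2306645) = I*√7707645091142581585/2306645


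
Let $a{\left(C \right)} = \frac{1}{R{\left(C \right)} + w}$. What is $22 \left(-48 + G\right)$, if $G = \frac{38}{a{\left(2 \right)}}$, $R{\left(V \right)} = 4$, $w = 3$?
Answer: $4796$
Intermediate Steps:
$a{\left(C \right)} = \frac{1}{7}$ ($a{\left(C \right)} = \frac{1}{4 + 3} = \frac{1}{7}$)
$G = 266$ ($G = 38 \frac{1}{\frac{1}{7}} = 38 \cdot 7 = 266$)
$22 \left(-48 + G\right) = 22 \left(-48 + 266\right) = 22 \cdot 218 = 4796$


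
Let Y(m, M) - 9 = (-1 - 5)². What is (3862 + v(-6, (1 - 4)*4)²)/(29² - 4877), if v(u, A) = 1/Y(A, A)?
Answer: -7820551/8172900 ≈ -0.95689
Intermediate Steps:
Y(m, M) = 45 (Y(m, M) = 9 + (-1 - 5)² = 9 + (-6)² = 9 + 36 = 45)
v(u, A) = 1/45
(3862 + v(-6, (1 - 4)*4)²)/(29² - 4877) = (3862 + (1/45)²)/(29² - 4877) = (3862 + 1/2025)/(841 - 4877) = (7820551/2025)/(-4036) = (7820551/2025)*(-1/4036) = -7820551/8172900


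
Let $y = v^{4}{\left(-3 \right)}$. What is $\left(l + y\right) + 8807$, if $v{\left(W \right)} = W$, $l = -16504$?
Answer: $-7616$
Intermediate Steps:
$y = 81$ ($y = \left(-3\right)^{4} = 81$)
$\left(l + y\right) + 8807 = \left(-16504 + 81\right) + 8807 = -16423 + 8807 = -7616$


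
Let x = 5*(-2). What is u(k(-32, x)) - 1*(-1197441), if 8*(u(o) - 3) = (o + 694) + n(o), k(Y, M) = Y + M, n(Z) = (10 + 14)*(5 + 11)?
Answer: 2395147/2 ≈ 1.1976e+6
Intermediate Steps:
n(Z) = 384 (n(Z) = 24*16 = 384)
x = -10
k(Y, M) = M + Y
u(o) = 551/4 + o/8 (u(o) = 3 + ((o + 694) + 384)/8 = 3 + ((694 + o) + 384)/8 = 3 + (1078 + o)/8 = 3 + (539/4 + o/8) = 551/4 + o/8)
u(k(-32, x)) - 1*(-1197441) = (551/4 + (-10 - 32)/8) - 1*(-1197441) = (551/4 + (⅛)*(-42)) + 1197441 = (551/4 - 21/4) + 1197441 = 265/2 + 1197441 = 2395147/2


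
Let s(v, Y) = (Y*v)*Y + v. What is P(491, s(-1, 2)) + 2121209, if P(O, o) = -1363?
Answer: 2119846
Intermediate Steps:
s(v, Y) = v + v*Y² (s(v, Y) = v*Y² + v = v + v*Y²)
P(491, s(-1, 2)) + 2121209 = -1363 + 2121209 = 2119846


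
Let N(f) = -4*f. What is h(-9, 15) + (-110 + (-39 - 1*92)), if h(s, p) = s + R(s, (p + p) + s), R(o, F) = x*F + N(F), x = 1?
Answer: -313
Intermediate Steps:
R(o, F) = -3*F (R(o, F) = 1*F - 4*F = F - 4*F = -3*F)
h(s, p) = -6*p - 2*s (h(s, p) = s - 3*((p + p) + s) = s - 3*(2*p + s) = s - 3*(s + 2*p) = s + (-6*p - 3*s) = -6*p - 2*s)
h(-9, 15) + (-110 + (-39 - 1*92)) = (-6*15 - 2*(-9)) + (-110 + (-39 - 1*92)) = (-90 + 18) + (-110 + (-39 - 92)) = -72 + (-110 - 131) = -72 - 241 = -313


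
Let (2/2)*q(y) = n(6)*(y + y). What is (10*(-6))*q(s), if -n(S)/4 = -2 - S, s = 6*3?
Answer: -69120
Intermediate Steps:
s = 18
n(S) = 8 + 4*S (n(S) = -4*(-2 - S) = 8 + 4*S)
q(y) = 64*y (q(y) = (8 + 4*6)*(y + y) = (8 + 24)*(2*y) = 32*(2*y) = 64*y)
(10*(-6))*q(s) = (10*(-6))*(64*18) = -60*1152 = -69120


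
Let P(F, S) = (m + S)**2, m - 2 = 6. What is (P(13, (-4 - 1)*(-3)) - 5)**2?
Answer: 274576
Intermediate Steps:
m = 8 (m = 2 + 6 = 8)
P(F, S) = (8 + S)**2
(P(13, (-4 - 1)*(-3)) - 5)**2 = ((8 + (-4 - 1)*(-3))**2 - 5)**2 = ((8 - 5*(-3))**2 - 5)**2 = ((8 + 15)**2 - 5)**2 = (23**2 - 5)**2 = (529 - 5)**2 = 524**2 = 274576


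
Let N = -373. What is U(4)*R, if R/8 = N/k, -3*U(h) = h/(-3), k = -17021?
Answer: 11936/153189 ≈ 0.077917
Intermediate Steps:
U(h) = h/9 (U(h) = -h/(3*(-3)) = -h*(-1)/(3*3) = -(-1)*h/9 = h/9)
R = 2984/17021 (R = 8*(-373/(-17021)) = 8*(-373*(-1/17021)) = 8*(373/17021) = 2984/17021 ≈ 0.17531)
U(4)*R = ((1/9)*4)*(2984/17021) = (4/9)*(2984/17021) = 11936/153189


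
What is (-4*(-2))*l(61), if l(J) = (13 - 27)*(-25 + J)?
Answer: -4032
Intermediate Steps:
l(J) = 350 - 14*J (l(J) = -14*(-25 + J) = 350 - 14*J)
(-4*(-2))*l(61) = (-4*(-2))*(350 - 14*61) = 8*(350 - 854) = 8*(-504) = -4032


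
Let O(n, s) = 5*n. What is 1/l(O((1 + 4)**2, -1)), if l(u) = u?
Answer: 1/125 ≈ 0.0080000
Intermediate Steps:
1/l(O((1 + 4)**2, -1)) = 1/(5*(1 + 4)**2) = 1/(5*5**2) = 1/(5*25) = 1/125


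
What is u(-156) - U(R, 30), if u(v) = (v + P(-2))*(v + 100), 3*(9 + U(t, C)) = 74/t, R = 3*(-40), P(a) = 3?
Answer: 1543897/180 ≈ 8577.2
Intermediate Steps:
R = -120
U(t, C) = -9 + 74/(3*t) (U(t, C) = -9 + (74/t)/3 = -9 + 74/(3*t))
u(v) = (3 + v)*(100 + v) (u(v) = (v + 3)*(v + 100) = (3 + v)*(100 + v))
u(-156) - U(R, 30) = (300 + (-156)**2 + 103*(-156)) - (-9 + (74/3)/(-120)) = (300 + 24336 - 16068) - (-9 + (74/3)*(-1/120)) = 8568 - (-9 - 37/180) = 8568 - 1*(-1657/180) = 8568 + 1657/180 = 1543897/180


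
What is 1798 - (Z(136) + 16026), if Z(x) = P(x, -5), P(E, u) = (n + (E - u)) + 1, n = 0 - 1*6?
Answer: -14364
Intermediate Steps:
n = -6 (n = 0 - 6 = -6)
P(E, u) = -5 + E - u (P(E, u) = (-6 + (E - u)) + 1 = (-6 + E - u) + 1 = -5 + E - u)
Z(x) = x (Z(x) = -5 + x - 1*(-5) = -5 + x + 5 = x)
1798 - (Z(136) + 16026) = 1798 - (136 + 16026) = 1798 - 1*16162 = 1798 - 16162 = -14364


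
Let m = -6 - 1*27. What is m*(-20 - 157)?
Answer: 5841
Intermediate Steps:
m = -33 (m = -6 - 27 = -33)
m*(-20 - 157) = -33*(-20 - 157) = -33*(-177) = 5841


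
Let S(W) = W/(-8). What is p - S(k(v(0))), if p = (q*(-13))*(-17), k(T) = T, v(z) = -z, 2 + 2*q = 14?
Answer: 1326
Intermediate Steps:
q = 6 (q = -1 + (½)*14 = -1 + 7 = 6)
p = 1326 (p = (6*(-13))*(-17) = -78*(-17) = 1326)
S(W) = -W/8 (S(W) = W*(-⅛) = -W/8)
p - S(k(v(0))) = 1326 - (-1)*(-1*0)/8 = 1326 - (-1)*0/8 = 1326 - 1*0 = 1326 + 0 = 1326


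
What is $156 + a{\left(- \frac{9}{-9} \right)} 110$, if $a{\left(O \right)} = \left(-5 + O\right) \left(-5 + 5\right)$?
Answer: $156$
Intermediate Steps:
$a{\left(O \right)} = 0$ ($a{\left(O \right)} = \left(-5 + O\right) 0 = 0$)
$156 + a{\left(- \frac{9}{-9} \right)} 110 = 156 + 0 \cdot 110 = 156 + 0 = 156$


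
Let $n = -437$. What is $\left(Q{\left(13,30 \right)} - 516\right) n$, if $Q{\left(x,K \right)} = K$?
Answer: $212382$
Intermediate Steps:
$\left(Q{\left(13,30 \right)} - 516\right) n = \left(30 - 516\right) \left(-437\right) = \left(-486\right) \left(-437\right) = 212382$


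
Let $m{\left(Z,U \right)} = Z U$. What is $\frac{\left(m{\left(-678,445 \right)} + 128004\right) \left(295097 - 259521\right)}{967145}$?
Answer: $- \frac{6179764656}{967145} \approx -6389.7$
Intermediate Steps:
$m{\left(Z,U \right)} = U Z$
$\frac{\left(m{\left(-678,445 \right)} + 128004\right) \left(295097 - 259521\right)}{967145} = \frac{\left(445 \left(-678\right) + 128004\right) \left(295097 - 259521\right)}{967145} = \left(-301710 + 128004\right) 35576 \cdot \frac{1}{967145} = \left(-173706\right) 35576 \cdot \frac{1}{967145} = \left(-6179764656\right) \frac{1}{967145} = - \frac{6179764656}{967145}$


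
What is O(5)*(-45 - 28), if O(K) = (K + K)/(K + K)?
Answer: -73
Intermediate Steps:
O(K) = 1 (O(K) = (2*K)/((2*K)) = (2*K)*(1/(2*K)) = 1)
O(5)*(-45 - 28) = 1*(-45 - 28) = 1*(-73) = -73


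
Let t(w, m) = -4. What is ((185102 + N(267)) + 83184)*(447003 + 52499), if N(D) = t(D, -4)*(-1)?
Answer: 134011391580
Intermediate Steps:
N(D) = 4 (N(D) = -4*(-1) = 4)
((185102 + N(267)) + 83184)*(447003 + 52499) = ((185102 + 4) + 83184)*(447003 + 52499) = (185106 + 83184)*499502 = 268290*499502 = 134011391580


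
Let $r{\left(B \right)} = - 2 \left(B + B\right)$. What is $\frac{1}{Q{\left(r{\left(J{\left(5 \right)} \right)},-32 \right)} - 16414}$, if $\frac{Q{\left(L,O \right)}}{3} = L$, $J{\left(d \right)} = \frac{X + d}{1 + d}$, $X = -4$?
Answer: $- \frac{1}{16416} \approx -6.0916 \cdot 10^{-5}$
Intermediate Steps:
$J{\left(d \right)} = \frac{-4 + d}{1 + d}$
$r{\left(B \right)} = - 4 B$ ($r{\left(B \right)} = - 2 \cdot 2 B = - 4 B$)
$Q{\left(L,O \right)} = 3 L$
$\frac{1}{Q{\left(r{\left(J{\left(5 \right)} \right)},-32 \right)} - 16414} = \frac{1}{3 \left(- 4 \frac{-4 + 5}{1 + 5}\right) - 16414} = \frac{1}{3 \left(- 4 \cdot \frac{1}{6} \cdot 1\right) - 16414} = \frac{1}{3 \left(\left(-4\right) \frac{1}{6}\right) - 16414} = \frac{1}{3 \left(- \frac{2}{3}\right) - 16414} = \frac{1}{-2 - 16414} = \frac{1}{-16416} = - \frac{1}{16416}$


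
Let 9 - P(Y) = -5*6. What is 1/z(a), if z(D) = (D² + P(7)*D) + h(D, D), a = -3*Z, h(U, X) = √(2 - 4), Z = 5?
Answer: -180/64801 - I*√2/129602 ≈ -0.0027777 - 1.0912e-5*I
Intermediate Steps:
h(U, X) = I*√2 (h(U, X) = √(-2) = I*√2)
P(Y) = 39 (P(Y) = 9 - (-5)*6 = 9 - 1*(-30) = 9 + 30 = 39)
a = -15 (a = -3*5 = -15)
z(D) = D² + 39*D + I*√2 (z(D) = (D² + 39*D) + I*√2 = D² + 39*D + I*√2)
1/z(a) = 1/((-15)² + 39*(-15) + I*√2) = 1/(225 - 585 + I*√2) = 1/(-360 + I*√2)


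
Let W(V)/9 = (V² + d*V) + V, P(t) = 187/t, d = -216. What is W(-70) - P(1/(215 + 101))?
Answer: 120458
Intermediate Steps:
W(V) = -1935*V + 9*V² (W(V) = 9*((V² - 216*V) + V) = 9*(V² - 215*V) = -1935*V + 9*V²)
W(-70) - P(1/(215 + 101)) = 9*(-70)*(-215 - 70) - 187/(1/(215 + 101)) = 9*(-70)*(-285) - 187/(1/316) = 179550 - 187/1/316 = 179550 - 187*316 = 179550 - 1*59092 = 179550 - 59092 = 120458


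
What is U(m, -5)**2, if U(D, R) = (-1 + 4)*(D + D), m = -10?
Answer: 3600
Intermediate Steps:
U(D, R) = 6*D (U(D, R) = 3*(2*D) = 6*D)
U(m, -5)**2 = (6*(-10))**2 = (-60)**2 = 3600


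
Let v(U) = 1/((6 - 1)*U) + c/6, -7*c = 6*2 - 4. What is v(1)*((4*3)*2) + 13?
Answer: 463/35 ≈ 13.229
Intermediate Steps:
c = -8/7 (c = -(6*2 - 4)/7 = -(12 - 4)/7 = -⅐*8 = -8/7 ≈ -1.1429)
v(U) = -4/21 + 1/(5*U) (v(U) = 1/((6 - 1)*U) - 8/7/6 = 1/(5*U) - 8/7*⅙ = 1/(5*U) - 4/21 = -4/21 + 1/(5*U))
v(1)*((4*3)*2) + 13 = ((1/105)*(21 - 20*1)/1)*((4*3)*2) + 13 = ((1/105)*1*(21 - 20))*(12*2) + 13 = ((1/105)*1*1)*24 + 13 = (1/105)*24 + 13 = 8/35 + 13 = 463/35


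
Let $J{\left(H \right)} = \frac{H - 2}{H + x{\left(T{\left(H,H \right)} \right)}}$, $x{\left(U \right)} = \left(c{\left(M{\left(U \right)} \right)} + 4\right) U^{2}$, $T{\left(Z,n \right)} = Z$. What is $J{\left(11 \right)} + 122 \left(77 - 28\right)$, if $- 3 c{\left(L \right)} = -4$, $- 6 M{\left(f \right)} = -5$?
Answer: $\frac{11770709}{1969} \approx 5978.0$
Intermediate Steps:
$M{\left(f \right)} = \frac{5}{6}$ ($M{\left(f \right)} = \left(- \frac{1}{6}\right) \left(-5\right) = \frac{5}{6}$)
$c{\left(L \right)} = \frac{4}{3}$ ($c{\left(L \right)} = \left(- \frac{1}{3}\right) \left(-4\right) = \frac{4}{3}$)
$x{\left(U \right)} = \frac{16 U^{2}}{3}$ ($x{\left(U \right)} = \left(\frac{4}{3} + 4\right) U^{2} = \frac{16 U^{2}}{3}$)
$J{\left(H \right)} = \frac{-2 + H}{H + \frac{16 H^{2}}{3}}$ ($J{\left(H \right)} = \frac{H - 2}{H + \frac{16 H^{2}}{3}} = \frac{-2 + H}{H + \frac{16 H^{2}}{3}}$)
$J{\left(11 \right)} + 122 \left(77 - 28\right) = \frac{3 \left(-2 + 11\right)}{11 \left(3 + 16 \cdot 11\right)} + 122 \left(77 - 28\right) = 3 \cdot \frac{1}{11} \frac{1}{3 + 176} \cdot 9 + 122 \cdot 49 = 3 \cdot \frac{1}{11} \cdot \frac{1}{179} \cdot 9 + 5978 = \frac{27}{1969} + 5978 = \frac{11770709}{1969}$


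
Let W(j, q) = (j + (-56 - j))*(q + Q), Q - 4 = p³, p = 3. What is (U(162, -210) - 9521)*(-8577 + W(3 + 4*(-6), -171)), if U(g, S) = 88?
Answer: 6952121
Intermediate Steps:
Q = 31 (Q = 4 + 3³ = 4 + 27 = 31)
W(j, q) = -1736 - 56*q (W(j, q) = (j + (-56 - j))*(q + 31) = -56*(31 + q) = -1736 - 56*q)
(U(162, -210) - 9521)*(-8577 + W(3 + 4*(-6), -171)) = (88 - 9521)*(-8577 + (-1736 - 56*(-171))) = -9433*(-8577 + (-1736 + 9576)) = -9433*(-8577 + 7840) = -9433*(-737) = 6952121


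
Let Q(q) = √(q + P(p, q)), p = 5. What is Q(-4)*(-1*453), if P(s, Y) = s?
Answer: -453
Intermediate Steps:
Q(q) = √(5 + q) (Q(q) = √(q + 5) = √(5 + q))
Q(-4)*(-1*453) = √(5 - 4)*(-1*453) = √1*(-453) = 1*(-453) = -453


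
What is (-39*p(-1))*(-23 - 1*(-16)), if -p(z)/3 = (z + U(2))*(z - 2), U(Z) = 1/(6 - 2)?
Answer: -7371/4 ≈ -1842.8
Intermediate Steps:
U(Z) = ¼ (U(Z) = 1/4 = ¼)
p(z) = -3*(-2 + z)*(¼ + z) (p(z) = -3*(z + ¼)*(z - 2) = -3*(¼ + z)*(-2 + z) = -3*(-2 + z)*(¼ + z))
(-39*p(-1))*(-23 - 1*(-16)) = (-39*(3/2 - 3*(-1)² + (21/4)*(-1)))*(-23 - 1*(-16)) = (-39*(3/2 - 3*1 - 21/4))*(-23 + 16) = -39*(3/2 - 3 - 21/4)*(-7) = -39*(-27/4)*(-7) = (1053/4)*(-7) = -7371/4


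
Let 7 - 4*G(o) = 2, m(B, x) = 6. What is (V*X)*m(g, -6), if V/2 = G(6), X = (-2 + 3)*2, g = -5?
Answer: 30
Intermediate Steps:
G(o) = 5/4 (G(o) = 7/4 - ¼*2 = 7/4 - ½ = 5/4)
X = 2 (X = 1*2 = 2)
V = 5/2 (V = 2*(5/4) = 5/2 ≈ 2.5000)
(V*X)*m(g, -6) = ((5/2)*2)*6 = 5*6 = 30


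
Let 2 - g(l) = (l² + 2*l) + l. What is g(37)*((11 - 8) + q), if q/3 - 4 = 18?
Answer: -101982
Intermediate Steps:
q = 66 (q = 12 + 3*18 = 12 + 54 = 66)
g(l) = 2 - l² - 3*l (g(l) = 2 - ((l² + 2*l) + l) = 2 - (l² + 3*l) = 2 + (-l² - 3*l) = 2 - l² - 3*l)
g(37)*((11 - 8) + q) = (2 - 1*37² - 3*37)*((11 - 8) + 66) = (2 - 1*1369 - 111)*(3 + 66) = (2 - 1369 - 111)*69 = -1478*69 = -101982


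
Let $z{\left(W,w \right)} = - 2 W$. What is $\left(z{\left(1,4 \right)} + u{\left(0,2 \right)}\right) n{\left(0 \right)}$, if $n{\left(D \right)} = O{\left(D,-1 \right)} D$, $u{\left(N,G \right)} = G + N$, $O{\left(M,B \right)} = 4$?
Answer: $0$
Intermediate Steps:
$n{\left(D \right)} = 4 D$
$\left(z{\left(1,4 \right)} + u{\left(0,2 \right)}\right) n{\left(0 \right)} = \left(\left(-2\right) 1 + \left(2 + 0\right)\right) 4 \cdot 0 = \left(-2 + 2\right) 0 = 0 \cdot 0 = 0$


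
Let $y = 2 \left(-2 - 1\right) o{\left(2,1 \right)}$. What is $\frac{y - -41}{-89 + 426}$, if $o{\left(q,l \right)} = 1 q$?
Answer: $\frac{29}{337} \approx 0.086053$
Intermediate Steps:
$o{\left(q,l \right)} = q$
$y = -12$ ($y = 2 \left(-2 - 1\right) 2 = 2 \left(-3\right) 2 = \left(-6\right) 2 = -12$)
$\frac{y - -41}{-89 + 426} = \frac{-12 - -41}{-89 + 426} = \frac{-12 + \left(-9 + 50\right)}{337} = \left(-12 + 41\right) \frac{1}{337} = 29 \cdot \frac{1}{337} = \frac{29}{337}$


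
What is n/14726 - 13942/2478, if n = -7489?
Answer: -111933817/18245514 ≈ -6.1349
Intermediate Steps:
n/14726 - 13942/2478 = -7489/14726 - 13942/2478 = -7489*1/14726 - 13942*1/2478 = -7489/14726 - 6971/1239 = -111933817/18245514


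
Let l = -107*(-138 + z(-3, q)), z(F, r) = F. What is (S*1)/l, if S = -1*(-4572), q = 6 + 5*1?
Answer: 1524/5029 ≈ 0.30304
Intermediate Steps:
q = 11 (q = 6 + 5 = 11)
S = 4572
l = 15087 (l = -107*(-138 - 3) = -107*(-141) = 15087)
(S*1)/l = (4572*1)/15087 = 4572*(1/15087) = 1524/5029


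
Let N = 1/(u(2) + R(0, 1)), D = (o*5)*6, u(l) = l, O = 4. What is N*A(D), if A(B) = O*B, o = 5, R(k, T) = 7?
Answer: 200/3 ≈ 66.667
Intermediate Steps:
D = 150 (D = (5*5)*6 = 25*6 = 150)
A(B) = 4*B
N = 1/9 (N = 1/(2 + 7) = 1/9 ≈ 0.11111)
N*A(D) = (4*150)/9 = (1/9)*600 = 200/3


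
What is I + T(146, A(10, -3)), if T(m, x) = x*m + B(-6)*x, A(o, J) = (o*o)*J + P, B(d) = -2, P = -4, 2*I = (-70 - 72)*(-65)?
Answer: -39161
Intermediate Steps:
I = 4615 (I = ((-70 - 72)*(-65))/2 = (-142*(-65))/2 = (½)*9230 = 4615)
A(o, J) = -4 + J*o² (A(o, J) = (o*o)*J - 4 = o²*J - 4 = J*o² - 4 = -4 + J*o²)
T(m, x) = -2*x + m*x (T(m, x) = x*m - 2*x = m*x - 2*x = -2*x + m*x)
I + T(146, A(10, -3)) = 4615 + (-4 - 3*10²)*(-2 + 146) = 4615 + (-4 - 3*100)*144 = 4615 + (-4 - 300)*144 = 4615 - 304*144 = 4615 - 43776 = -39161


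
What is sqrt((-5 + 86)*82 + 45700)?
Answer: sqrt(52342) ≈ 228.78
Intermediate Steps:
sqrt((-5 + 86)*82 + 45700) = sqrt(81*82 + 45700) = sqrt(6642 + 45700) = sqrt(52342)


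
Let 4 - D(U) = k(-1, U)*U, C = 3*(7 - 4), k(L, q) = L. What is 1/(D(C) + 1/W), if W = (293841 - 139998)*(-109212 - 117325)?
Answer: 34851131691/453064711982 ≈ 0.076923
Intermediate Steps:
C = 9 (C = 3*3 = 9)
W = -34851131691 (W = 153843*(-226537) = -34851131691)
D(U) = 4 + U (D(U) = 4 - (-1)*U = 4 + U)
1/(D(C) + 1/W) = 1/((4 + 9) + 1/(-34851131691)) = 1/(13 - 1/34851131691) = 1/(453064711982/34851131691) = 34851131691/453064711982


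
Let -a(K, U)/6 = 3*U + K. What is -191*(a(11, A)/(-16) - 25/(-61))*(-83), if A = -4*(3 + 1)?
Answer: -104170063/488 ≈ -2.1346e+5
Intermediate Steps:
A = -16 (A = -4*4 = -16)
a(K, U) = -18*U - 6*K (a(K, U) = -6*(3*U + K) = -6*(K + 3*U) = -18*U - 6*K)
-191*(a(11, A)/(-16) - 25/(-61))*(-83) = -191*((-18*(-16) - 6*11)/(-16) - 25/(-61))*(-83) = -191*((288 - 66)*(-1/16) - 25*(-1/61))*(-83) = -191*(222*(-1/16) + 25/61)*(-83) = -191*(-111/8 + 25/61)*(-83) = -191*(-6571/488)*(-83) = (1255061/488)*(-83) = -104170063/488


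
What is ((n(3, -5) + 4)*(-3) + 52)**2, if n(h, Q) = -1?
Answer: 1849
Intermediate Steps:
((n(3, -5) + 4)*(-3) + 52)**2 = ((-1 + 4)*(-3) + 52)**2 = (3*(-3) + 52)**2 = (-9 + 52)**2 = 43**2 = 1849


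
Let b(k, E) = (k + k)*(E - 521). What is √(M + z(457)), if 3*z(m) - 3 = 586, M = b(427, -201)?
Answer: 5*I*√221901/3 ≈ 785.11*I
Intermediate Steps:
b(k, E) = 2*k*(-521 + E) (b(k, E) = (2*k)*(-521 + E) = 2*k*(-521 + E))
M = -616588 (M = 2*427*(-521 - 201) = 2*427*(-722) = -616588)
z(m) = 589/3 (z(m) = 1 + (⅓)*586 = 1 + 586/3 = 589/3)
√(M + z(457)) = √(-616588 + 589/3) = √(-1849175/3) = 5*I*√221901/3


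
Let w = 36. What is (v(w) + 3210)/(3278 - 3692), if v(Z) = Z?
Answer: -541/69 ≈ -7.8406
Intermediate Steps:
(v(w) + 3210)/(3278 - 3692) = (36 + 3210)/(3278 - 3692) = 3246/(-414) = 3246*(-1/414) = -541/69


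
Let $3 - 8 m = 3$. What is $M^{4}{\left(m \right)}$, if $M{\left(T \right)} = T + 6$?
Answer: $1296$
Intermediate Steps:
$m = 0$ ($m = \frac{3}{8} - \frac{3}{8} = 0$)
$M{\left(T \right)} = 6 + T$
$M^{4}{\left(m \right)} = \left(6 + 0\right)^{4} = 6^{4} = 1296$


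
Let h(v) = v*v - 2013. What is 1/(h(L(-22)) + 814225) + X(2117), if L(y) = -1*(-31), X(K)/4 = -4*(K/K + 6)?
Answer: -91075375/813173 ≈ -112.00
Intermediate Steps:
X(K) = -112 (X(K) = 4*(-4*(K/K + 6)) = 4*(-4*(1 + 6)) = 4*(-4*7) = 4*(-28) = -112)
L(y) = 31
h(v) = -2013 + v**2 (h(v) = v**2 - 2013 = -2013 + v**2)
1/(h(L(-22)) + 814225) + X(2117) = 1/((-2013 + 31**2) + 814225) - 112 = 1/((-2013 + 961) + 814225) - 112 = 1/(-1052 + 814225) - 112 = 1/813173 - 112 = -91075375/813173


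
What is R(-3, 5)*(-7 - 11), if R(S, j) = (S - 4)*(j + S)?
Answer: 252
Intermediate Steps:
R(S, j) = (-4 + S)*(S + j)
R(-3, 5)*(-7 - 11) = ((-3)**2 - 4*(-3) - 4*5 - 3*5)*(-7 - 11) = (9 + 12 - 20 - 15)*(-18) = -14*(-18) = 252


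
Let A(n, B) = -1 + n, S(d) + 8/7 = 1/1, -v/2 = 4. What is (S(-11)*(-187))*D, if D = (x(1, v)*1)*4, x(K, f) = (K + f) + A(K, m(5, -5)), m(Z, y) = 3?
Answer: -748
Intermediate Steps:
v = -8 (v = -2*4 = -8)
S(d) = -⅐ (S(d) = -8/7 + 1/1 = -8/7 + 1 = -⅐)
x(K, f) = -1 + f + 2*K (x(K, f) = (K + f) + (-1 + K) = -1 + f + 2*K)
D = -28 (D = ((-1 - 8 + 2*1)*1)*4 = ((-1 - 8 + 2)*1)*4 = -7*1*4 = -7*4 = -28)
(S(-11)*(-187))*D = -⅐*(-187)*(-28) = (187/7)*(-28) = -748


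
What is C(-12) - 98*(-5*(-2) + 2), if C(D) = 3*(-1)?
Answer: -1179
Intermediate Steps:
C(D) = -3
C(-12) - 98*(-5*(-2) + 2) = -3 - 98*(-5*(-2) + 2) = -3 - 98*(10 + 2) = -3 - 98*12 = -3 - 1176 = -1179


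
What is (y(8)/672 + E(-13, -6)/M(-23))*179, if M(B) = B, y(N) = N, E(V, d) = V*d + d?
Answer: -1078475/1932 ≈ -558.22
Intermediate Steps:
E(V, d) = d + V*d
(y(8)/672 + E(-13, -6)/M(-23))*179 = (8/672 - 6*(1 - 13)/(-23))*179 = (8*(1/672) - 6*(-12)*(-1/23))*179 = (1/84 + 72*(-1/23))*179 = (1/84 - 72/23)*179 = -6025/1932*179 = -1078475/1932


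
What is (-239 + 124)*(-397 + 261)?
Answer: 15640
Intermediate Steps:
(-239 + 124)*(-397 + 261) = -115*(-136) = 15640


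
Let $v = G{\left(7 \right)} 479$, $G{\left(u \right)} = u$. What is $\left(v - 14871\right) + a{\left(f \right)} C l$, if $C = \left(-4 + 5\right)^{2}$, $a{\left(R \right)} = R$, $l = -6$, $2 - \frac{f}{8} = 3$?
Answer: $-11470$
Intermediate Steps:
$f = -8$ ($f = 16 - 24 = -8$)
$v = 3353$ ($v = 7 \cdot 479 = 3353$)
$C = 1$ ($C = 1^{2} = 1$)
$\left(v - 14871\right) + a{\left(f \right)} C l = \left(3353 - 14871\right) + \left(-8\right) 1 \left(-6\right) = -11518 - -48 = -11518 + 48 = -11470$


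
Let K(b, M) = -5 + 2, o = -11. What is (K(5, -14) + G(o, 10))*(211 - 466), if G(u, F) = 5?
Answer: -510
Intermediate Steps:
K(b, M) = -3
(K(5, -14) + G(o, 10))*(211 - 466) = (-3 + 5)*(211 - 466) = 2*(-255) = -510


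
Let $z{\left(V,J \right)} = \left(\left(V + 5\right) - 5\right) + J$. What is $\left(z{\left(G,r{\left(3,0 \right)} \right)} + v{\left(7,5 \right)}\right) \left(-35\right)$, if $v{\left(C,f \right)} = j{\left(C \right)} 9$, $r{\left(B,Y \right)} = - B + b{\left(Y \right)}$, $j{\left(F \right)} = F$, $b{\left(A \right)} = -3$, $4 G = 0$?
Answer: $-1995$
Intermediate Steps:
$G = 0$ ($G = \frac{1}{4} \cdot 0 = 0$)
$r{\left(B,Y \right)} = -3 - B$ ($r{\left(B,Y \right)} = - B - 3 = -3 - B$)
$v{\left(C,f \right)} = 9 C$ ($v{\left(C,f \right)} = C 9 = 9 C$)
$z{\left(V,J \right)} = J + V$ ($z{\left(V,J \right)} = \left(\left(5 + V\right) - 5\right) + J = V + J = J + V$)
$\left(z{\left(G,r{\left(3,0 \right)} \right)} + v{\left(7,5 \right)}\right) \left(-35\right) = \left(\left(\left(-3 - 3\right) + 0\right) + 9 \cdot 7\right) \left(-35\right) = \left(\left(\left(-3 - 3\right) + 0\right) + 63\right) \left(-35\right) = \left(\left(-6 + 0\right) + 63\right) \left(-35\right) = \left(-6 + 63\right) \left(-35\right) = 57 \left(-35\right) = -1995$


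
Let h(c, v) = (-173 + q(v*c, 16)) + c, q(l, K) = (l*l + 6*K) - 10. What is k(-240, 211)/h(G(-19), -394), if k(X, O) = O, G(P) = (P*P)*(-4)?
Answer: 211/323688170565 ≈ 6.5186e-10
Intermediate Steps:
G(P) = -4*P² (G(P) = P²*(-4) = -4*P²)
q(l, K) = -10 + l² + 6*K (q(l, K) = (l² + 6*K) - 10 = -10 + l² + 6*K)
h(c, v) = -87 + c + c²*v² (h(c, v) = (-173 + (-10 + (v*c)² + 6*16)) + c = (-173 + (-10 + (c*v)² + 96)) + c = (-173 + (-10 + c²*v² + 96)) + c = (-173 + (86 + c²*v²)) + c = (-87 + c²*v²) + c = -87 + c + c²*v²)
k(-240, 211)/h(G(-19), -394) = 211/(-87 - 4*(-19)² + (-4*(-19)²)²*(-394)²) = 211/(-87 - 4*361 + (-4*361)²*155236) = 211/(-87 - 1444 + (-1444)²*155236) = 211/(-87 - 1444 + 2085136*155236) = 211/(-87 - 1444 + 323688172096) = 211/323688170565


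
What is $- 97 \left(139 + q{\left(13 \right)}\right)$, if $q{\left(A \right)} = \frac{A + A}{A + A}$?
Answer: $-13580$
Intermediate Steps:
$q{\left(A \right)} = 1$ ($q{\left(A \right)} = \frac{2 A}{2 A} = 2 A \frac{1}{2 A} = 1$)
$- 97 \left(139 + q{\left(13 \right)}\right) = - 97 \left(139 + 1\right) = \left(-97\right) 140 = -13580$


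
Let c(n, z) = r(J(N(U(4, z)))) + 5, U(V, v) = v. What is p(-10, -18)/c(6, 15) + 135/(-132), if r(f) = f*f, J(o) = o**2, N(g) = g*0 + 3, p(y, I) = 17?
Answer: -1561/1892 ≈ -0.82505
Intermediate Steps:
N(g) = 3 (N(g) = 0 + 3 = 3)
r(f) = f**2
c(n, z) = 86 (c(n, z) = (3**2)**2 + 5 = 9**2 + 5 = 81 + 5 = 86)
p(-10, -18)/c(6, 15) + 135/(-132) = 17/86 + 135/(-132) = 17*(1/86) + 135*(-1/132) = 17/86 - 45/44 = -1561/1892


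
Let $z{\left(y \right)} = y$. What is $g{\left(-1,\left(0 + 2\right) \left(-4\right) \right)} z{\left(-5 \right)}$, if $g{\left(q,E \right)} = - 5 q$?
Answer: $-25$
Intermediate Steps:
$g{\left(-1,\left(0 + 2\right) \left(-4\right) \right)} z{\left(-5 \right)} = \left(-5\right) \left(-1\right) \left(-5\right) = 5 \left(-5\right) = -25$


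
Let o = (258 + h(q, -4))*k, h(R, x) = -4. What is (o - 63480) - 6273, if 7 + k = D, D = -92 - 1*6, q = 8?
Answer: -96423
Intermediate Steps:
D = -98 (D = -92 - 6 = -98)
k = -105 (k = -7 - 98 = -105)
o = -26670 (o = (258 - 4)*(-105) = 254*(-105) = -26670)
(o - 63480) - 6273 = (-26670 - 63480) - 6273 = -90150 - 6273 = -96423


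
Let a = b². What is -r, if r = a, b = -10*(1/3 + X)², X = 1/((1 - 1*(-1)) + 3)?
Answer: -16384/2025 ≈ -8.0909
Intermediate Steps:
X = ⅕ (X = 1/((1 + 1) + 3) = 1/(2 + 3) = 1/5 = ⅕ ≈ 0.20000)
b = -128/45 (b = -10*(1/3 + ⅕)² = -10*(⅓ + ⅕)² = -10*(8/15)² = -10*64/225 = -128/45 ≈ -2.8444)
a = 16384/2025 (a = (-128/45)² = 16384/2025 ≈ 8.0909)
r = 16384/2025 ≈ 8.0909
-r = -1*16384/2025 = -16384/2025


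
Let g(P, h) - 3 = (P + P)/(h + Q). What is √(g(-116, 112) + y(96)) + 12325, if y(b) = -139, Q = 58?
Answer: 12325 + 2*I*√248115/85 ≈ 12325.0 + 11.72*I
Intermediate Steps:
g(P, h) = 3 + 2*P/(58 + h) (g(P, h) = 3 + (P + P)/(h + 58) = 3 + (2*P)/(58 + h) = 3 + 2*P/(58 + h))
√(g(-116, 112) + y(96)) + 12325 = √((174 + 2*(-116) + 3*112)/(58 + 112) - 139) + 12325 = √((174 - 232 + 336)/170 - 139) + 12325 = √((1/170)*278 - 139) + 12325 = √(139/85 - 139) + 12325 = √(-11676/85) + 12325 = 2*I*√248115/85 + 12325 = 12325 + 2*I*√248115/85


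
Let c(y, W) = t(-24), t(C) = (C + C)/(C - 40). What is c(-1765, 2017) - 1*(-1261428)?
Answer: 5045715/4 ≈ 1.2614e+6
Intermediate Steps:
t(C) = 2*C/(-40 + C) (t(C) = (2*C)/(-40 + C) = 2*C/(-40 + C))
c(y, W) = ¾ (c(y, W) = 2*(-24)/(-40 - 24) = 2*(-24)/(-64) = 2*(-24)*(-1/64) = ¾)
c(-1765, 2017) - 1*(-1261428) = ¾ - 1*(-1261428) = ¾ + 1261428 = 5045715/4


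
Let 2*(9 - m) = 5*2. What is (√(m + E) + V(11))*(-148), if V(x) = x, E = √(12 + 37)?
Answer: -1628 - 148*√11 ≈ -2118.9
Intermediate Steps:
m = 4 (m = 9 - 5*2/2 = 9 - ½*10 = 9 - 5 = 4)
E = 7 (E = √49 = 7)
(√(m + E) + V(11))*(-148) = (√(4 + 7) + 11)*(-148) = (√11 + 11)*(-148) = (11 + √11)*(-148) = -1628 - 148*√11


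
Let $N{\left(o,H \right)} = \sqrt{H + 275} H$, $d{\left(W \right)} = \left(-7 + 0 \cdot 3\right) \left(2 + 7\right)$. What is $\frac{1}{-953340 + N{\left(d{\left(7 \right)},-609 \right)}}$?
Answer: $\frac{i}{3 \left(- 317780 i + 203 \sqrt{334}\right)} \approx -1.0488 \cdot 10^{-6} + 1.2244 \cdot 10^{-8} i$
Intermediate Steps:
$d{\left(W \right)} = -63$ ($d{\left(W \right)} = \left(-7 + 0\right) 9 = \left(-7\right) 9 = -63$)
$N{\left(o,H \right)} = H \sqrt{275 + H}$ ($N{\left(o,H \right)} = \sqrt{275 + H} H = H \sqrt{275 + H}$)
$\frac{1}{-953340 + N{\left(d{\left(7 \right)},-609 \right)}} = \frac{1}{-953340 - 609 \sqrt{275 - 609}} = \frac{1}{-953340 - 609 \sqrt{-334}} = \frac{1}{-953340 - 609 i \sqrt{334}}$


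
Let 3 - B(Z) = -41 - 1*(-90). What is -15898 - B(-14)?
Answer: -15852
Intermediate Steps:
B(Z) = -46 (B(Z) = 3 - (-41 - 1*(-90)) = 3 - (-41 + 90) = 3 - 1*49 = 3 - 49 = -46)
-15898 - B(-14) = -15898 - 1*(-46) = -15898 + 46 = -15852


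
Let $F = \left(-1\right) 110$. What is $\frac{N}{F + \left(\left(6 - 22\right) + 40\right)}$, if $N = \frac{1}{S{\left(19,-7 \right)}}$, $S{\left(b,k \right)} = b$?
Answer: $- \frac{1}{1634} \approx -0.000612$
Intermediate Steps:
$F = -110$
$N = \frac{1}{19} \approx 0.052632$
$\frac{N}{F + \left(\left(6 - 22\right) + 40\right)} = \frac{1}{-110 + \left(\left(6 - 22\right) + 40\right)} \frac{1}{19} = \frac{1}{-110 + \left(-16 + 40\right)} \frac{1}{19} = \frac{1}{-110 + 24} \cdot \frac{1}{19} = \frac{1}{-86} \cdot \frac{1}{19} = \left(- \frac{1}{86}\right) \frac{1}{19} = - \frac{1}{1634}$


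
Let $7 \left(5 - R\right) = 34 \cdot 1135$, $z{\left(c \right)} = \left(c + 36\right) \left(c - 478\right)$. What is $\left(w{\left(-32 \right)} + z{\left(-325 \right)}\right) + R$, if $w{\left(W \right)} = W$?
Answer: $\frac{1585690}{7} \approx 2.2653 \cdot 10^{5}$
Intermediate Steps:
$z{\left(c \right)} = \left(-478 + c\right) \left(36 + c\right)$ ($z{\left(c \right)} = \left(36 + c\right) \left(-478 + c\right) = \left(-478 + c\right) \left(36 + c\right)$)
$R = - \frac{38555}{7}$ ($R = 5 - \frac{34 \cdot 1135}{7} = 5 - \frac{38590}{7} = - \frac{38555}{7} \approx -5507.9$)
$\left(w{\left(-32 \right)} + z{\left(-325 \right)}\right) + R = \left(-32 - \left(-126442 - 105625\right)\right) - \frac{38555}{7} = \left(-32 + \left(-17208 + 105625 + 143650\right)\right) - \frac{38555}{7} = \left(-32 + 232067\right) - \frac{38555}{7} = 232035 - \frac{38555}{7} = \frac{1585690}{7}$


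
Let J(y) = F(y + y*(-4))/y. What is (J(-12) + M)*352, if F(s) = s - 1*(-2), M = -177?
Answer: -190256/3 ≈ -63419.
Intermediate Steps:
F(s) = 2 + s (F(s) = s + 2 = 2 + s)
J(y) = (2 - 3*y)/y (J(y) = (2 + (y + y*(-4)))/y = (2 + (y - 4*y))/y = (2 - 3*y)/y)
(J(-12) + M)*352 = ((-3 + 2/(-12)) - 177)*352 = ((-3 + 2*(-1/12)) - 177)*352 = ((-3 - ⅙) - 177)*352 = (-19/6 - 177)*352 = -1081/6*352 = -190256/3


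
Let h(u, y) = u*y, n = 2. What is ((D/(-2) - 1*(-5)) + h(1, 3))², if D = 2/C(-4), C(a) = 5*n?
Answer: 6241/100 ≈ 62.410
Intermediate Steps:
C(a) = 10 (C(a) = 5*2 = 10)
D = ⅕ (D = 2/10 = 2*(⅒) = ⅕ ≈ 0.20000)
((D/(-2) - 1*(-5)) + h(1, 3))² = (((⅕)/(-2) - 1*(-5)) + 1*3)² = (((⅕)*(-½) + 5) + 3)² = ((-⅒ + 5) + 3)² = (49/10 + 3)² = (79/10)² = 6241/100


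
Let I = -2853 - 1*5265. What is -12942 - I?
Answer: -4824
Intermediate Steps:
I = -8118 (I = -2853 - 5265 = -8118)
-12942 - I = -12942 - 1*(-8118) = -12942 + 8118 = -4824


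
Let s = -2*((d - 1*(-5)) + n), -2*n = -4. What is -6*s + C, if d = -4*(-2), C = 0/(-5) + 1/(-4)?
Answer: 719/4 ≈ 179.75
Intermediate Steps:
n = 2 (n = -½*(-4) = 2)
C = -¼ (C = 0*(-⅕) + 1*(-¼) = 0 - ¼ = -¼ ≈ -0.25000)
d = 8
s = -30 (s = -2*((8 - 1*(-5)) + 2) = -2*((8 + 5) + 2) = -2*(13 + 2) = -2*15 = -30)
-6*s + C = -6*(-30) - ¼ = 180 - ¼ = 719/4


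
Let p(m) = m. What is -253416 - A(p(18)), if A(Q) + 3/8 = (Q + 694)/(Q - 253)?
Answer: -476415679/1880 ≈ -2.5341e+5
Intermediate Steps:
A(Q) = -3/8 + (694 + Q)/(-253 + Q) (A(Q) = -3/8 + (Q + 694)/(Q - 253) = -3/8 + (694 + Q)/(-253 + Q))
-253416 - A(p(18)) = -253416 - (6311 + 5*18)/(8*(-253 + 18)) = -253416 - (6311 + 90)/(8*(-235)) = -253416 - (-1)*6401/(8*235) = -253416 - 1*(-6401/1880) = -253416 + 6401/1880 = -476415679/1880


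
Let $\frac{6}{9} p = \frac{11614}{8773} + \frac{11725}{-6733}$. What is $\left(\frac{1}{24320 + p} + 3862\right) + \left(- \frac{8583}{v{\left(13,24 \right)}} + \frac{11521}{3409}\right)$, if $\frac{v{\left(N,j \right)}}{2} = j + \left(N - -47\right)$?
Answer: $\frac{42694489046346430053}{11193298163846216} \approx 3814.3$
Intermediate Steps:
$v{\left(N,j \right)} = 94 + 2 N + 2 j$ ($v{\left(N,j \right)} = 2 \left(j + \left(N - -47\right)\right) = 2 \left(j + \left(N + 47\right)\right) = 2 \left(j + \left(47 + N\right)\right) = 2 \left(47 + N + j\right) = 94 + 2 N + 2 j$)
$p = - \frac{73999089}{118137218}$ ($p = \frac{3 \left(\frac{11614}{8773} + \frac{11725}{-6733}\right)}{2} = \frac{3 \left(11614 \cdot \frac{1}{8773} + 11725 \left(- \frac{1}{6733}\right)\right)}{2} = \frac{3 \left(\frac{11614}{8773} - \frac{11725}{6733}\right)}{2} = \frac{3}{2} \left(- \frac{24666363}{59068609}\right) = - \frac{73999089}{118137218} \approx -0.62638$)
$\left(\frac{1}{24320 + p} + 3862\right) + \left(- \frac{8583}{v{\left(13,24 \right)}} + \frac{11521}{3409}\right) = \left(\frac{1}{24320 - \frac{73999089}{118137218}} + 3862\right) + \left(- \frac{8583}{94 + 2 \cdot 13 + 2 \cdot 24} + \frac{11521}{3409}\right) = \left(\frac{1}{\frac{2873023142671}{118137218}} + 3862\right) + \left(- \frac{8583}{94 + 26 + 48} + 11521 \cdot \frac{1}{3409}\right) = \left(\frac{118137218}{2873023142671} + 3862\right) + \left(- \frac{8583}{168} + \frac{11521}{3409}\right) = \frac{11095615495132620}{2873023142671} + \left(\left(-8583\right) \frac{1}{168} + \frac{11521}{3409}\right) = \frac{11095615495132620}{2873023142671} + \left(- \frac{2861}{56} + \frac{11521}{3409}\right) = \frac{11095615495132620}{2873023142671} - \frac{185877}{3896} = \frac{42694489046346430053}{11193298163846216}$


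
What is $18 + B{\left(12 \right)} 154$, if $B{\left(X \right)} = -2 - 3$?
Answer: $-752$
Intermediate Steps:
$B{\left(X \right)} = -5$ ($B{\left(X \right)} = -2 - 3 = -5$)
$18 + B{\left(12 \right)} 154 = 18 - 770 = -752$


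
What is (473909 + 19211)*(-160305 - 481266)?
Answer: -316371491520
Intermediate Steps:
(473909 + 19211)*(-160305 - 481266) = 493120*(-641571) = -316371491520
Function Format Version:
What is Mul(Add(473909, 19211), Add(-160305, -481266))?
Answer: -316371491520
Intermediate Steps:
Mul(Add(473909, 19211), Add(-160305, -481266)) = Mul(493120, -641571) = -316371491520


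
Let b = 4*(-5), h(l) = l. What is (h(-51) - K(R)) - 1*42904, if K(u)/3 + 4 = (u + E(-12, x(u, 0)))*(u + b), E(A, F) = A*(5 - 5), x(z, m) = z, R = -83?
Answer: -68590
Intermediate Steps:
E(A, F) = 0 (E(A, F) = A*0 = 0)
b = -20
K(u) = -12 + 3*u*(-20 + u) (K(u) = -12 + 3*((u + 0)*(u - 20)) = -12 + 3*(u*(-20 + u)) = -12 + 3*u*(-20 + u))
(h(-51) - K(R)) - 1*42904 = (-51 - (-12 - 60*(-83) + 3*(-83)²)) - 1*42904 = (-51 - (-12 + 4980 + 3*6889)) - 42904 = (-51 - (-12 + 4980 + 20667)) - 42904 = (-51 - 1*25635) - 42904 = (-51 - 25635) - 42904 = -25686 - 42904 = -68590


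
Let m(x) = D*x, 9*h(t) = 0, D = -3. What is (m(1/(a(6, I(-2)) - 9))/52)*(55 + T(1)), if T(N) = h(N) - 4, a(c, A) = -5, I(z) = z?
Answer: 153/728 ≈ 0.21016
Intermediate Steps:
h(t) = 0 (h(t) = (1/9)*0 = 0)
m(x) = -3*x
T(N) = -4 (T(N) = 0 - 4 = -4)
(m(1/(a(6, I(-2)) - 9))/52)*(55 + T(1)) = (-3/(-5 - 9)/52)*(55 - 4) = (-3/(-14)*(1/52))*51 = (-3*(-1/14)*(1/52))*51 = ((3/14)*(1/52))*51 = (3/728)*51 = 153/728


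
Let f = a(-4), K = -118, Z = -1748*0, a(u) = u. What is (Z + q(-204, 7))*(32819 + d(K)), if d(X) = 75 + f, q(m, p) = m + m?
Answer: -13419120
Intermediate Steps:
q(m, p) = 2*m
Z = 0
f = -4
d(X) = 71 (d(X) = 75 - 4 = 71)
(Z + q(-204, 7))*(32819 + d(K)) = (0 + 2*(-204))*(32819 + 71) = (0 - 408)*32890 = -408*32890 = -13419120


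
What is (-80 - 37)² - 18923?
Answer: -5234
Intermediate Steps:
(-80 - 37)² - 18923 = (-117)² - 18923 = 13689 - 18923 = -5234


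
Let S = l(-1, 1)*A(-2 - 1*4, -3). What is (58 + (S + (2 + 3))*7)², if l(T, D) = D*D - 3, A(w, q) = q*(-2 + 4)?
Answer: 31329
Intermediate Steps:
A(w, q) = 2*q (A(w, q) = q*2 = 2*q)
l(T, D) = -3 + D² (l(T, D) = D² - 3 = -3 + D²)
S = 12 (S = (-3 + 1²)*(2*(-3)) = (-3 + 1)*(-6) = -2*(-6) = 12)
(58 + (S + (2 + 3))*7)² = (58 + (12 + (2 + 3))*7)² = (58 + (12 + 5)*7)² = (58 + 17*7)² = (58 + 119)² = 177² = 31329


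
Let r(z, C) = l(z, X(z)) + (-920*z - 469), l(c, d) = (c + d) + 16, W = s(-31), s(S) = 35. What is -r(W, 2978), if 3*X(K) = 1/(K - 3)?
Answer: 3131327/96 ≈ 32618.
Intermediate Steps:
W = 35
X(K) = 1/(3*(-3 + K)) (X(K) = 1/(3*(K - 3)) = 1/(3*(-3 + K)))
l(c, d) = 16 + c + d
r(z, C) = -453 - 919*z + 1/(3*(-3 + z)) (r(z, C) = (16 + z + 1/(3*(-3 + z))) + (-920*z - 469) = (16 + z + 1/(3*(-3 + z))) + (-469 - 920*z) = -453 - 919*z + 1/(3*(-3 + z)))
-r(W, 2978) = -(4078 - 2757*35² + 6912*35)/(3*(-3 + 35)) = -(4078 - 2757*1225 + 241920)/(3*32) = -(4078 - 3377325 + 241920)/(3*32) = -(-3131327)/(3*32) = -1*(-3131327/96) = 3131327/96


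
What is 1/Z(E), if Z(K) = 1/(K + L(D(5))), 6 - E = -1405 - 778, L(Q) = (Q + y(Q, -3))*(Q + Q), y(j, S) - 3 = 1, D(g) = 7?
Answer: 2343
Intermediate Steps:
y(j, S) = 4 (y(j, S) = 3 + 1 = 4)
L(Q) = 2*Q*(4 + Q) (L(Q) = (Q + 4)*(Q + Q) = (4 + Q)*(2*Q) = 2*Q*(4 + Q))
E = 2189 (E = 6 - (-1405 - 778) = 6 - 1*(-2183) = 6 + 2183 = 2189)
Z(K) = 1/(154 + K) (Z(K) = 1/(K + 2*7*(4 + 7)) = 1/(K + 2*7*11) = 1/(K + 154) = 1/(154 + K))
1/Z(E) = 1/(1/(154 + 2189)) = 1/(1/2343) = 2343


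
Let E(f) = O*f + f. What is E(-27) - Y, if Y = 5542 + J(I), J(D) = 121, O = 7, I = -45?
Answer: -5879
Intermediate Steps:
Y = 5663 (Y = 5542 + 121 = 5663)
E(f) = 8*f (E(f) = 7*f + f = 8*f)
E(-27) - Y = 8*(-27) - 1*5663 = -216 - 5663 = -5879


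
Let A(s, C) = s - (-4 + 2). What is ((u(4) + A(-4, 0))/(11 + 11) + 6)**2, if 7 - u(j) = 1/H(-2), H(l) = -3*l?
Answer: 674041/17424 ≈ 38.685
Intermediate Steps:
A(s, C) = 2 + s (A(s, C) = s - 1*(-2) = s + 2 = 2 + s)
u(j) = 41/6 (u(j) = 7 - 1/((-3*(-2))) = 7 - 1/6 = 41/6)
((u(4) + A(-4, 0))/(11 + 11) + 6)**2 = ((41/6 + (2 - 4))/(11 + 11) + 6)**2 = ((41/6 - 2)/22 + 6)**2 = ((29/6)*(1/22) + 6)**2 = (29/132 + 6)**2 = (821/132)**2 = 674041/17424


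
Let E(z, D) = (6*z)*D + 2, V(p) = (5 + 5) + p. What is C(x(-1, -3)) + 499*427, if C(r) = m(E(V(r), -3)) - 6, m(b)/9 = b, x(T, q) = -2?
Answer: 211789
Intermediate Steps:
V(p) = 10 + p
E(z, D) = 2 + 6*D*z (E(z, D) = 6*D*z + 2 = 2 + 6*D*z)
m(b) = 9*b
C(r) = -1608 - 162*r (C(r) = 9*(2 + 6*(-3)*(10 + r)) - 6 = 9*(2 + (-180 - 18*r)) - 6 = 9*(-178 - 18*r) - 6 = (-1602 - 162*r) - 6 = -1608 - 162*r)
C(x(-1, -3)) + 499*427 = (-1608 - 162*(-2)) + 499*427 = (-1608 + 324) + 213073 = -1284 + 213073 = 211789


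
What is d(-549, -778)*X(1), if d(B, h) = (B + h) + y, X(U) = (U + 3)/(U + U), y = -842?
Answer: -4338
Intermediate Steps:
X(U) = (3 + U)/(2*U) (X(U) = (3 + U)/((2*U)) = (3 + U)*(1/(2*U)) = (3 + U)/(2*U))
d(B, h) = -842 + B + h (d(B, h) = (B + h) - 842 = -842 + B + h)
d(-549, -778)*X(1) = (-842 - 549 - 778)*((½)*(3 + 1)/1) = -2169*4/2 = -2169*2 = -4338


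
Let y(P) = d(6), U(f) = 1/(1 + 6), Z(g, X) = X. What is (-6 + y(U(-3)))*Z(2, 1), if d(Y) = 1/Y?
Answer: -35/6 ≈ -5.8333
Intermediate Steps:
U(f) = ⅐ (U(f) = 1/7 = ⅐)
y(P) = ⅙ (y(P) = 1/6 = ⅙)
(-6 + y(U(-3)))*Z(2, 1) = (-6 + ⅙)*1 = -35/6*1 = -35/6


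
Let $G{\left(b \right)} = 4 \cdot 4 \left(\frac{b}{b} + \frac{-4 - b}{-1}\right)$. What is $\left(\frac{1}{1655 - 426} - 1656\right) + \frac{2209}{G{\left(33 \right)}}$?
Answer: $- \frac{1234700723}{747232} \approx -1652.4$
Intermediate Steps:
$G{\left(b \right)} = 80 + 16 b$ ($G{\left(b \right)} = 16 \left(1 + \left(-4 - b\right) \left(-1\right)\right) = 16 \left(1 + \left(4 + b\right)\right) = 16 \left(5 + b\right) = 80 + 16 b$)
$\left(\frac{1}{1655 - 426} - 1656\right) + \frac{2209}{G{\left(33 \right)}} = \left(\frac{1}{1655 - 426} - 1656\right) + \frac{2209}{80 + 16 \cdot 33} = \left(\frac{1}{1229} - 1656\right) + \frac{2209}{80 + 528} = \left(\frac{1}{1229} - 1656\right) + \frac{2209}{608} = - \frac{2035223}{1229} + 2209 \cdot \frac{1}{608} = - \frac{2035223}{1229} + \frac{2209}{608} = - \frac{1234700723}{747232}$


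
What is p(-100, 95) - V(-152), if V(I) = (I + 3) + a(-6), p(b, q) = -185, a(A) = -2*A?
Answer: -48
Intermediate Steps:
V(I) = 15 + I (V(I) = (I + 3) - 2*(-6) = (3 + I) + 12 = 15 + I)
p(-100, 95) - V(-152) = -185 - (15 - 152) = -185 - 1*(-137) = -185 + 137 = -48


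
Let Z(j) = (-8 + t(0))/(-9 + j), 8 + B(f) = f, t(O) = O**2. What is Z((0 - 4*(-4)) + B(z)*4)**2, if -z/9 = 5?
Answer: 64/42025 ≈ 0.0015229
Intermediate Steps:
z = -45 (z = -9*5 = -45)
B(f) = -8 + f
Z(j) = -8/(-9 + j) (Z(j) = (-8 + 0**2)/(-9 + j) = (-8 + 0)/(-9 + j) = -8/(-9 + j))
Z((0 - 4*(-4)) + B(z)*4)**2 = (-8/(-9 + ((0 - 4*(-4)) + (-8 - 45)*4)))**2 = (-8/(-9 + ((0 + 16) - 53*4)))**2 = (-8/(-9 + (16 - 212)))**2 = (-8/(-9 - 196))**2 = (-8/(-205))**2 = (-8*(-1/205))**2 = (8/205)**2 = 64/42025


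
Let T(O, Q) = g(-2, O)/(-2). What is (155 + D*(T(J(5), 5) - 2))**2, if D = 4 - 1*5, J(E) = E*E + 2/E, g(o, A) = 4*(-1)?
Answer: 24025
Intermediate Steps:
g(o, A) = -4
J(E) = E**2 + 2/E
T(O, Q) = 2 (T(O, Q) = -4/(-2) = -4*(-1/2) = 2)
D = -1 (D = 4 - 5 = -1)
(155 + D*(T(J(5), 5) - 2))**2 = (155 - (2 - 2))**2 = (155 - 1*0)**2 = (155 + 0)**2 = 155**2 = 24025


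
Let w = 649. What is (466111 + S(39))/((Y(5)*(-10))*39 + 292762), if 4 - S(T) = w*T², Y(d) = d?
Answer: -8983/5014 ≈ -1.7916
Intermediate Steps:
S(T) = 4 - 649*T²
(466111 + S(39))/((Y(5)*(-10))*39 + 292762) = (466111 + (4 - 649*39²))/((5*(-10))*39 + 292762) = (466111 + (4 - 649*1521))/(-50*39 + 292762) = (466111 + (4 - 987129))/(-1950 + 292762) = (466111 - 987125)/290812 = -521014*1/290812 = -8983/5014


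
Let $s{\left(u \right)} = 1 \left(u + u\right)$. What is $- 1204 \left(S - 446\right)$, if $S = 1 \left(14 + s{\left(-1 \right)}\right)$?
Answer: $522536$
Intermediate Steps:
$s{\left(u \right)} = 2 u$ ($s{\left(u \right)} = 1 \cdot 2 u = 2 u$)
$S = 12$ ($S = 1 \left(14 + 2 \left(-1\right)\right) = 1 \left(14 - 2\right) = 1 \cdot 12 = 12$)
$- 1204 \left(S - 446\right) = - 1204 \left(12 - 446\right) = \left(-1204\right) \left(-434\right) = 522536$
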